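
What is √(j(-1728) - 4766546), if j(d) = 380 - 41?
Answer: I*√4766207 ≈ 2183.2*I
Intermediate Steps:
j(d) = 339
√(j(-1728) - 4766546) = √(339 - 4766546) = √(-4766207) = I*√4766207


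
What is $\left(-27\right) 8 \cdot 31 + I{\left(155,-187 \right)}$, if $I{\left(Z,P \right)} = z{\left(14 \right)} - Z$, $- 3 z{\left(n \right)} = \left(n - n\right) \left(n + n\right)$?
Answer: $-6851$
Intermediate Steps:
$z{\left(n \right)} = 0$ ($z{\left(n \right)} = - \frac{\left(n - n\right) \left(n + n\right)}{3} = - \frac{0 \cdot 2 n}{3} = \left(- \frac{1}{3}\right) 0 = 0$)
$I{\left(Z,P \right)} = - Z$ ($I{\left(Z,P \right)} = 0 - Z = - Z$)
$\left(-27\right) 8 \cdot 31 + I{\left(155,-187 \right)} = \left(-27\right) 8 \cdot 31 - 155 = \left(-216\right) 31 - 155 = -6696 - 155 = -6851$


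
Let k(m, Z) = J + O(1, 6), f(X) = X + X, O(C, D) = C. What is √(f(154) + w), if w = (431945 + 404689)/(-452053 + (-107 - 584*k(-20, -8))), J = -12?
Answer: √3801293829359/111434 ≈ 17.496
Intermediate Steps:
f(X) = 2*X
k(m, Z) = -11 (k(m, Z) = -12 + 1 = -11)
w = -418317/222868 (w = (431945 + 404689)/(-452053 + (-107 - 584*(-11))) = 836634/(-452053 + (-107 + 6424)) = 836634/(-452053 + 6317) = 836634/(-445736) = 836634*(-1/445736) = -418317/222868 ≈ -1.8770)
√(f(154) + w) = √(2*154 - 418317/222868) = √(308 - 418317/222868) = √(68225027/222868) = √3801293829359/111434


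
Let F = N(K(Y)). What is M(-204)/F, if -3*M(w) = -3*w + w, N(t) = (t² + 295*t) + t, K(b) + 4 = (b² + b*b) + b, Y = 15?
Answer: -136/348977 ≈ -0.00038971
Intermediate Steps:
K(b) = -4 + b + 2*b² (K(b) = -4 + ((b² + b*b) + b) = -4 + ((b² + b²) + b) = -4 + (2*b² + b) = -4 + (b + 2*b²) = -4 + b + 2*b²)
N(t) = t² + 296*t
F = 348977 (F = (-4 + 15 + 2*15²)*(296 + (-4 + 15 + 2*15²)) = (-4 + 15 + 2*225)*(296 + (-4 + 15 + 2*225)) = (-4 + 15 + 450)*(296 + (-4 + 15 + 450)) = 461*(296 + 461) = 461*757 = 348977)
M(w) = 2*w/3 (M(w) = -(-3*w + w)/3 = -(-2)*w/3 = 2*w/3)
M(-204)/F = ((⅔)*(-204))/348977 = -136*1/348977 = -136/348977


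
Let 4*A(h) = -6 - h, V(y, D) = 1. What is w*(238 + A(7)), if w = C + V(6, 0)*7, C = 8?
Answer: 14085/4 ≈ 3521.3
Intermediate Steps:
A(h) = -3/2 - h/4 (A(h) = (-6 - h)/4 = -3/2 - h/4)
w = 15 (w = 8 + 1*7 = 8 + 7 = 15)
w*(238 + A(7)) = 15*(238 + (-3/2 - 1/4*7)) = 15*(238 + (-3/2 - 7/4)) = 15*(238 - 13/4) = 15*(939/4) = 14085/4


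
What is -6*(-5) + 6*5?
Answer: 60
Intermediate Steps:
-6*(-5) + 6*5 = 30 + 30 = 60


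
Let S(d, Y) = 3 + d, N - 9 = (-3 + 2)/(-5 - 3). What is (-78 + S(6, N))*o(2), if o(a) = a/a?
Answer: -69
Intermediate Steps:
o(a) = 1
N = 73/8 (N = 9 + (-3 + 2)/(-5 - 3) = 9 - 1/(-8) = 9 - 1*(-⅛) = 9 + ⅛ = 73/8 ≈ 9.1250)
(-78 + S(6, N))*o(2) = (-78 + (3 + 6))*1 = (-78 + 9)*1 = -69*1 = -69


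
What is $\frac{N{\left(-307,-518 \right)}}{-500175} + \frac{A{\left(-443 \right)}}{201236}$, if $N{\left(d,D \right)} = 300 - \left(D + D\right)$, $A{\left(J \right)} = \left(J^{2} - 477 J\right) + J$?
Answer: $\frac{203360894179}{100653216300} \approx 2.0204$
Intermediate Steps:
$A{\left(J \right)} = J^{2} - 476 J$
$N{\left(d,D \right)} = 300 - 2 D$
$\frac{N{\left(-307,-518 \right)}}{-500175} + \frac{A{\left(-443 \right)}}{201236} = \frac{300 - -1036}{-500175} + \frac{\left(-443\right) \left(-476 - 443\right)}{201236} = \left(300 + 1036\right) \left(- \frac{1}{500175}\right) + \left(-443\right) \left(-919\right) \frac{1}{201236} = 1336 \left(- \frac{1}{500175}\right) + 407117 \cdot \frac{1}{201236} = - \frac{1336}{500175} + \frac{407117}{201236} = \frac{203360894179}{100653216300}$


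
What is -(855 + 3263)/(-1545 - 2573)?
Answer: 1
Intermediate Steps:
-(855 + 3263)/(-1545 - 2573) = -4118/(-4118) = -4118*(-1)/4118 = -1*(-1) = 1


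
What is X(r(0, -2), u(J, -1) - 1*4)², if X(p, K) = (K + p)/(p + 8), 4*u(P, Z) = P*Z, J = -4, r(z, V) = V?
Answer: 25/36 ≈ 0.69444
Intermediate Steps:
u(P, Z) = P*Z/4 (u(P, Z) = (P*Z)/4 = P*Z/4)
X(p, K) = (K + p)/(8 + p)
X(r(0, -2), u(J, -1) - 1*4)² = ((((¼)*(-4)*(-1) - 1*4) - 2)/(8 - 2))² = (((1 - 4) - 2)/6)² = ((-3 - 2)/6)² = ((⅙)*(-5))² = (-⅚)² = 25/36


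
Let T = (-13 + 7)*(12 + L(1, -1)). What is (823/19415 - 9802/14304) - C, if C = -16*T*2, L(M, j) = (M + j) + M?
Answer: -346674042499/138856080 ≈ -2496.6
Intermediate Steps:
L(M, j) = j + 2*M
T = -78 (T = (-13 + 7)*(12 + (-1 + 2*1)) = -6*(12 + (-1 + 2)) = -6*(12 + 1) = -6*13 = -78)
C = 2496 (C = -16*(-78)*2 = 1248*2 = 2496)
(823/19415 - 9802/14304) - C = (823/19415 - 9802/14304) - 1*2496 = (823*(1/19415) - 9802*1/14304) - 2496 = (823/19415 - 4901/7152) - 2496 = -89266819/138856080 - 2496 = -346674042499/138856080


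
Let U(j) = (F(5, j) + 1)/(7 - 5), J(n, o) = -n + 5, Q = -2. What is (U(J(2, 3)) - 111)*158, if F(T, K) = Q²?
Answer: -17143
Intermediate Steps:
J(n, o) = 5 - n
F(T, K) = 4 (F(T, K) = (-2)² = 4)
U(j) = 5/2 (U(j) = (4 + 1)/(7 - 5) = 5/2)
(U(J(2, 3)) - 111)*158 = (5/2 - 111)*158 = -217/2*158 = -17143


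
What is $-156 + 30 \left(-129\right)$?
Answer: $-4026$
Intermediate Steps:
$-156 + 30 \left(-129\right) = -156 - 3870 = -4026$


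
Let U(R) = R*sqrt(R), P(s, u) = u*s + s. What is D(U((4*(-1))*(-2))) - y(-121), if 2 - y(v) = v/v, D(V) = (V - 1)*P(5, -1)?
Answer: -1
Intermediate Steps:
P(s, u) = s + s*u (P(s, u) = s*u + s = s + s*u)
U(R) = R**(3/2)
D(V) = 0 (D(V) = (V - 1)*(5*(1 - 1)) = (-1 + V)*(5*0) = (-1 + V)*0 = 0)
y(v) = 1 (y(v) = 2 - v/v = 2 - 1*1 = 2 - 1 = 1)
D(U((4*(-1))*(-2))) - y(-121) = 0 - 1*1 = 0 - 1 = -1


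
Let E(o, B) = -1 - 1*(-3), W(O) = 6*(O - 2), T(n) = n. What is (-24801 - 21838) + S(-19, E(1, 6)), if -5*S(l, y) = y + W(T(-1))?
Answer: -233179/5 ≈ -46636.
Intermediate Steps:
W(O) = -12 + 6*O (W(O) = 6*(-2 + O) = -12 + 6*O)
E(o, B) = 2 (E(o, B) = -1 + 3 = 2)
S(l, y) = 18/5 - y/5 (S(l, y) = -(y + (-12 + 6*(-1)))/5 = -(y + (-12 - 6))/5 = -(y - 18)/5 = -(-18 + y)/5 = 18/5 - y/5)
(-24801 - 21838) + S(-19, E(1, 6)) = (-24801 - 21838) + (18/5 - ⅕*2) = -46639 + (18/5 - ⅖) = -46639 + 16/5 = -233179/5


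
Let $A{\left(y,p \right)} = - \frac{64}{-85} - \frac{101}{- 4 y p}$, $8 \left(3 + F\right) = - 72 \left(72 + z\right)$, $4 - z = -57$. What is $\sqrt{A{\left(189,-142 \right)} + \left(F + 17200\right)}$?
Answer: $\frac{\sqrt{37008034855092210}}{1520820} \approx 126.49$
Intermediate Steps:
$z = 61$ ($z = 4 - -57 = 4 + 57 = 61$)
$F = -1200$ ($F = -3 + \frac{\left(-72\right) \left(72 + 61\right)}{8} = -3 + \frac{\left(-72\right) 133}{8} = -3 + \frac{1}{8} \left(-9576\right) = -3 - 1197 = -1200$)
$A{\left(y,p \right)} = \frac{64}{85} + \frac{101}{4 p y}$ ($A{\left(y,p \right)} = \left(-64\right) \left(- \frac{1}{85}\right) - \frac{101}{\left(-4\right) p y} = \frac{64}{85} - 101 \left(- \frac{1}{4 p y}\right) = \frac{64}{85} + \frac{101}{4 p y}$)
$\sqrt{A{\left(189,-142 \right)} + \left(F + 17200\right)} = \sqrt{\left(\frac{64}{85} + \frac{101}{4 \left(-142\right) 189}\right) + \left(-1200 + 17200\right)} = \sqrt{\left(\frac{64}{85} + \frac{101}{4} \left(- \frac{1}{142}\right) \frac{1}{189}\right) + 16000} = \sqrt{\left(\frac{64}{85} - \frac{101}{107352}\right) + 16000} = \sqrt{\frac{6861943}{9124920} + 16000} = \sqrt{\frac{146005581943}{9124920}} = \frac{\sqrt{37008034855092210}}{1520820}$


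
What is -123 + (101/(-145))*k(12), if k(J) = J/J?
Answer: -17936/145 ≈ -123.70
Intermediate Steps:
k(J) = 1
-123 + (101/(-145))*k(12) = -123 + (101/(-145))*1 = -123 + (101*(-1/145))*1 = -123 - 101/145*1 = -123 - 101/145 = -17936/145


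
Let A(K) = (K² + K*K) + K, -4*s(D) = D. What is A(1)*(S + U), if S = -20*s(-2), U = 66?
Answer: 168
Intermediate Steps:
s(D) = -D/4
S = -10 (S = -(-5)*(-2) = -20*½ = -10)
A(K) = K + 2*K² (A(K) = (K² + K²) + K = 2*K² + K = K + 2*K²)
A(1)*(S + U) = (1*(1 + 2*1))*(-10 + 66) = (1*(1 + 2))*56 = (1*3)*56 = 3*56 = 168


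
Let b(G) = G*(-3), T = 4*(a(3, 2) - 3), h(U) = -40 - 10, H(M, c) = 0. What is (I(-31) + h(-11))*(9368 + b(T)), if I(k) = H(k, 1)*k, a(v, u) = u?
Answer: -469000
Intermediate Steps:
h(U) = -50
T = -4 (T = 4*(2 - 3) = 4*(-1) = -4)
b(G) = -3*G
I(k) = 0 (I(k) = 0*k = 0)
(I(-31) + h(-11))*(9368 + b(T)) = (0 - 50)*(9368 - 3*(-4)) = -50*(9368 + 12) = -50*9380 = -469000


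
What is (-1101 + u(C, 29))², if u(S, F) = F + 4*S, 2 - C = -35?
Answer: 853776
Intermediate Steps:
C = 37 (C = 2 - 1*(-35) = 2 + 35 = 37)
(-1101 + u(C, 29))² = (-1101 + (29 + 4*37))² = (-1101 + (29 + 148))² = (-1101 + 177)² = (-924)² = 853776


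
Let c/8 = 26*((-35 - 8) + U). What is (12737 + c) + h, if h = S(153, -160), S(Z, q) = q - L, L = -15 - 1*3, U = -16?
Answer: 323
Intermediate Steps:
c = -12272 (c = 8*(26*((-35 - 8) - 16)) = 8*(26*(-43 - 16)) = 8*(26*(-59)) = 8*(-1534) = -12272)
L = -18 (L = -15 - 3 = -18)
S(Z, q) = 18 + q (S(Z, q) = q - 1*(-18) = q + 18 = 18 + q)
h = -142 (h = 18 - 160 = -142)
(12737 + c) + h = (12737 - 12272) - 142 = 465 - 142 = 323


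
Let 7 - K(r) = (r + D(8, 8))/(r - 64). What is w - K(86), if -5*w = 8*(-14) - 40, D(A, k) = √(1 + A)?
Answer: 3019/110 ≈ 27.445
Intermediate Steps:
w = 152/5 (w = -(8*(-14) - 40)/5 = -(-112 - 40)/5 = -⅕*(-152) = 152/5 ≈ 30.400)
K(r) = 7 - (3 + r)/(-64 + r) (K(r) = 7 - (r + √(1 + 8))/(r - 64) = 7 - (r + √9)/(-64 + r) = 7 - (r + 3)/(-64 + r) = 7 - (3 + r)/(-64 + r))
w - K(86) = 152/5 - (-451 + 6*86)/(-64 + 86) = 152/5 - (-451 + 516)/22 = 152/5 - 65/22 = 3019/110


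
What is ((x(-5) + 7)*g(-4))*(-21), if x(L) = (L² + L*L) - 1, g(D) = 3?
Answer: -3528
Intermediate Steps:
x(L) = -1 + 2*L² (x(L) = (L² + L²) - 1 = 2*L² - 1 = -1 + 2*L²)
((x(-5) + 7)*g(-4))*(-21) = (((-1 + 2*(-5)²) + 7)*3)*(-21) = (((-1 + 2*25) + 7)*3)*(-21) = (((-1 + 50) + 7)*3)*(-21) = ((49 + 7)*3)*(-21) = (56*3)*(-21) = 168*(-21) = -3528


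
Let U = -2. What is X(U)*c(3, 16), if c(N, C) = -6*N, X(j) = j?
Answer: 36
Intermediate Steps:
X(U)*c(3, 16) = -(-12)*3 = -2*(-18) = 36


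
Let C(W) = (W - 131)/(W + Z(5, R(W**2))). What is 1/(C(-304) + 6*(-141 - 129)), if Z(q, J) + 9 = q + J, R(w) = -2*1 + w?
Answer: -30702/49737385 ≈ -0.00061728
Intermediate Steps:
R(w) = -2 + w
Z(q, J) = -9 + J + q (Z(q, J) = -9 + (q + J) = -9 + (J + q) = -9 + J + q)
C(W) = (-131 + W)/(-6 + W + W**2) (C(W) = (W - 131)/(W + (-9 + (-2 + W**2) + 5)) = (-131 + W)/(W + (-6 + W**2)) = (-131 + W)/(-6 + W + W**2))
1/(C(-304) + 6*(-141 - 129)) = 1/((-131 - 304)/(-6 - 304 + (-304)**2) + 6*(-141 - 129)) = 1/(-435/(-6 - 304 + 92416) + 6*(-270)) = 1/(-435/92106 - 1620) = 1/((1/92106)*(-435) - 1620) = 1/(-145/30702 - 1620) = 1/(-49737385/30702) = -30702/49737385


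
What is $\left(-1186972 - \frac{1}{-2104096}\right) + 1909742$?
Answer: $\frac{1520777465921}{2104096} \approx 7.2277 \cdot 10^{5}$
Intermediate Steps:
$\left(-1186972 - \frac{1}{-2104096}\right) + 1909742 = \left(-1186972 - - \frac{1}{2104096}\right) + 1909742 = \left(-1186972 + \frac{1}{2104096}\right) + 1909742 = - \frac{2497503037311}{2104096} + 1909742 = \frac{1520777465921}{2104096}$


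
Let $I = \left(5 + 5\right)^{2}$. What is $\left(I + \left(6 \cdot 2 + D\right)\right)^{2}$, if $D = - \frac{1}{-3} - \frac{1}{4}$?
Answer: $\frac{1809025}{144} \approx 12563.0$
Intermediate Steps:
$D = \frac{1}{12}$ ($D = \left(-1\right) \left(- \frac{1}{3}\right) - \frac{1}{4} = \frac{1}{3} - \frac{1}{4} = \frac{1}{12} \approx 0.083333$)
$I = 100$ ($I = 10^{2} = 100$)
$\left(I + \left(6 \cdot 2 + D\right)\right)^{2} = \left(100 + \left(6 \cdot 2 + \frac{1}{12}\right)\right)^{2} = \left(100 + \left(12 + \frac{1}{12}\right)\right)^{2} = \left(100 + \frac{145}{12}\right)^{2} = \left(\frac{1345}{12}\right)^{2} = \frac{1809025}{144}$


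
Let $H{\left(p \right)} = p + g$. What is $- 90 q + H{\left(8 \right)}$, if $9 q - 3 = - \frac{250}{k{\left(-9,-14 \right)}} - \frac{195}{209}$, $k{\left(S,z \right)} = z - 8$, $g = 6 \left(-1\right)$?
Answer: $- \frac{27652}{209} \approx -132.31$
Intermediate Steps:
$g = -6$
$k{\left(S,z \right)} = -8 + z$
$H{\left(p \right)} = -6 + p$ ($H{\left(p \right)} = p - 6 = -6 + p$)
$q = \frac{2807}{1881}$ ($q = \frac{1}{3} + \frac{- \frac{250}{-8 - 14} - \frac{195}{209}}{9} = \frac{1}{3} + \frac{- \frac{250}{-22} - \frac{195}{209}}{9} = \frac{1}{3} + \frac{\left(-250\right) \left(- \frac{1}{22}\right) - \frac{195}{209}}{9} = \frac{1}{3} + \frac{\frac{125}{11} - \frac{195}{209}}{9} = \frac{1}{3} + \frac{1}{9} \cdot \frac{2180}{209} = \frac{1}{3} + \frac{2180}{1881} = \frac{2807}{1881} \approx 1.4923$)
$- 90 q + H{\left(8 \right)} = \left(-90\right) \frac{2807}{1881} + \left(-6 + 8\right) = - \frac{28070}{209} + 2 = - \frac{27652}{209}$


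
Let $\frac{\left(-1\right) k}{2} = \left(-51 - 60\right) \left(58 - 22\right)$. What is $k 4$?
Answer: $31968$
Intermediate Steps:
$k = 7992$ ($k = - 2 \left(-51 - 60\right) \left(58 - 22\right) = - 2 \left(\left(-111\right) 36\right) = \left(-2\right) \left(-3996\right) = 7992$)
$k 4 = 7992 \cdot 4 = 31968$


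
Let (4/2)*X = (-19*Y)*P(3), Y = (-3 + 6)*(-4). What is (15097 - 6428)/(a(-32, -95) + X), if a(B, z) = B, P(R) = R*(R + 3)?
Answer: 8669/2020 ≈ 4.2916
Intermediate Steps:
Y = -12 (Y = 3*(-4) = -12)
P(R) = R*(3 + R)
X = 2052 (X = ((-19*(-12))*(3*(3 + 3)))/2 = (228*(3*6))/2 = (228*18)/2 = (1/2)*4104 = 2052)
(15097 - 6428)/(a(-32, -95) + X) = (15097 - 6428)/(-32 + 2052) = 8669/2020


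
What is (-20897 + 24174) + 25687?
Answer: 28964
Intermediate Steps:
(-20897 + 24174) + 25687 = 3277 + 25687 = 28964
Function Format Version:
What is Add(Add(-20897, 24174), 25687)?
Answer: 28964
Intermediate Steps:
Add(Add(-20897, 24174), 25687) = Add(3277, 25687) = 28964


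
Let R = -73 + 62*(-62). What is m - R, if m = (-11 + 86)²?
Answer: 9542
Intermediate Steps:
R = -3917 (R = -73 - 3844 = -3917)
m = 5625 (m = 75² = 5625)
m - R = 5625 - 1*(-3917) = 5625 + 3917 = 9542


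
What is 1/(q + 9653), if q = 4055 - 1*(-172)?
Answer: 1/13880 ≈ 7.2046e-5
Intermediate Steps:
q = 4227 (q = 4055 + 172 = 4227)
1/(q + 9653) = 1/(4227 + 9653) = 1/13880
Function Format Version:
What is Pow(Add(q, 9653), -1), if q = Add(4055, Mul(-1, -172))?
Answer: Rational(1, 13880) ≈ 7.2046e-5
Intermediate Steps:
q = 4227 (q = Add(4055, 172) = 4227)
Pow(Add(q, 9653), -1) = Pow(Add(4227, 9653), -1) = Pow(13880, -1) = Rational(1, 13880)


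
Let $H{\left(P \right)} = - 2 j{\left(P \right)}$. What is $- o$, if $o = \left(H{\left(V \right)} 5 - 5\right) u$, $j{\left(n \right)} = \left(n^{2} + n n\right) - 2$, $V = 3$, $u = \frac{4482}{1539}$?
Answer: $\frac{9130}{19} \approx 480.53$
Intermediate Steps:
$u = \frac{166}{57}$ ($u = 4482 \cdot \frac{1}{1539} = \frac{166}{57} \approx 2.9123$)
$j{\left(n \right)} = -2 + 2 n^{2}$ ($j{\left(n \right)} = \left(n^{2} + n^{2}\right) - 2 = 2 n^{2} - 2 = -2 + 2 n^{2}$)
$H{\left(P \right)} = 4 - 4 P^{2}$ ($H{\left(P \right)} = - 2 \left(-2 + 2 P^{2}\right) = 4 - 4 P^{2}$)
$o = - \frac{9130}{19}$ ($o = \left(\left(4 - 4 \cdot 3^{2}\right) 5 - 5\right) \frac{166}{57} = \left(\left(4 - 36\right) 5 - 5\right) \frac{166}{57} = \left(\left(-32\right) 5 - 5\right) \frac{166}{57} = \left(-160 - 5\right) \frac{166}{57} = \left(-165\right) \frac{166}{57} = - \frac{9130}{19} \approx -480.53$)
$- o = \left(-1\right) \left(- \frac{9130}{19}\right) = \frac{9130}{19}$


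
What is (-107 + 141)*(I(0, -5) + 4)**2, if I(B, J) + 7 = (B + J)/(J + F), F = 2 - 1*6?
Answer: 16456/81 ≈ 203.16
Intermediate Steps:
F = -4 (F = 2 - 6 = -4)
I(B, J) = -7 + (B + J)/(-4 + J) (I(B, J) = -7 + (B + J)/(J - 4) = -7 + (B + J)/(-4 + J))
(-107 + 141)*(I(0, -5) + 4)**2 = (-107 + 141)*((28 + 0 - 6*(-5))/(-4 - 5) + 4)**2 = 34*((28 + 0 + 30)/(-9) + 4)**2 = 34*(-1/9*58 + 4)**2 = 34*(-58/9 + 4)**2 = 34*(-22/9)**2 = 34*(484/81) = 16456/81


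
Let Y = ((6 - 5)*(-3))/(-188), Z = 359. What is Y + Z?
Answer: 67495/188 ≈ 359.02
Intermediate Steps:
Y = 3/188 (Y = (1*(-3))*(-1/188) = -3*(-1/188) = 3/188 ≈ 0.015957)
Y + Z = 3/188 + 359 = 67495/188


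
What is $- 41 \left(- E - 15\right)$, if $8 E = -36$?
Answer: $\frac{861}{2} \approx 430.5$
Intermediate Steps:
$E = - \frac{9}{2}$ ($E = \frac{1}{8} \left(-36\right) = - \frac{9}{2} \approx -4.5$)
$- 41 \left(- E - 15\right) = - 41 \left(\left(-1\right) \left(- \frac{9}{2}\right) - 15\right) = - 41 \left(\frac{9}{2} - 15\right) = \left(-41\right) \left(- \frac{21}{2}\right) = \frac{861}{2}$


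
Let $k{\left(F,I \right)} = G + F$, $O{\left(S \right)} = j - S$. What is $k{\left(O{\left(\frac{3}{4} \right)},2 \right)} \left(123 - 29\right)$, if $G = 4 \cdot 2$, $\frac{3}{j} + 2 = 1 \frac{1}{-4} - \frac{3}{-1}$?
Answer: $\frac{2115}{2} \approx 1057.5$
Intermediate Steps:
$j = 4$ ($j = \frac{3}{-2 + \left(1 \frac{1}{-4} - \frac{3}{-1}\right)} = \frac{3}{-2 + \left(1 \left(- \frac{1}{4}\right) - -3\right)} = \frac{3}{-2 + \left(- \frac{1}{4} + 3\right)} = \frac{3}{-2 + \frac{11}{4}} = \frac{3}{\frac{3}{4}} = 3 \cdot \frac{4}{3} = 4$)
$O{\left(S \right)} = 4 - S$
$G = 8$
$k{\left(F,I \right)} = 8 + F$
$k{\left(O{\left(\frac{3}{4} \right)},2 \right)} \left(123 - 29\right) = \left(8 + \left(4 - \frac{3}{4}\right)\right) \left(123 - 29\right) = \left(8 + \left(4 - 3 \cdot \frac{1}{4}\right)\right) 94 = \left(8 + \left(4 - \frac{3}{4}\right)\right) 94 = \left(8 + \frac{13}{4}\right) 94 = \frac{45}{4} \cdot 94 = \frac{2115}{2}$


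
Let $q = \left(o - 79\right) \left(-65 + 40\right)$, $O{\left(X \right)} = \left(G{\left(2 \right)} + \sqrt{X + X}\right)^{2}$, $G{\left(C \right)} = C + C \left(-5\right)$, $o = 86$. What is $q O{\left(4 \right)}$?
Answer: $-12600 + 5600 \sqrt{2} \approx -4680.4$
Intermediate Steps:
$G{\left(C \right)} = - 4 C$ ($G{\left(C \right)} = C - 5 C = - 4 C$)
$O{\left(X \right)} = \left(-8 + \sqrt{2} \sqrt{X}\right)^{2}$ ($O{\left(X \right)} = \left(\left(-4\right) 2 + \sqrt{X + X}\right)^{2} = \left(-8 + \sqrt{2 X}\right)^{2} = \left(-8 + \sqrt{2} \sqrt{X}\right)^{2}$)
$q = -175$ ($q = \left(86 - 79\right) \left(-65 + 40\right) = 7 \left(-25\right) = -175$)
$q O{\left(4 \right)} = - 175 \left(-8 + \sqrt{2} \sqrt{4}\right)^{2} = - 175 \left(-8 + \sqrt{2} \cdot 2\right)^{2} = - 175 \left(-8 + 2 \sqrt{2}\right)^{2}$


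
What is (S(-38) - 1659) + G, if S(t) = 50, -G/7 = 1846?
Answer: -14531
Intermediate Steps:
G = -12922 (G = -7*1846 = -12922)
(S(-38) - 1659) + G = (50 - 1659) - 12922 = -1609 - 12922 = -14531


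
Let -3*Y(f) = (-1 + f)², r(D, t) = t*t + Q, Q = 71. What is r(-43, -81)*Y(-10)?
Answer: -802472/3 ≈ -2.6749e+5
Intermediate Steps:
r(D, t) = 71 + t² (r(D, t) = t*t + 71 = t² + 71 = 71 + t²)
Y(f) = -(-1 + f)²/3
r(-43, -81)*Y(-10) = (71 + (-81)²)*(-(-1 - 10)²/3) = (71 + 6561)*(-⅓*(-11)²) = 6632*(-⅓*121) = 6632*(-121/3) = -802472/3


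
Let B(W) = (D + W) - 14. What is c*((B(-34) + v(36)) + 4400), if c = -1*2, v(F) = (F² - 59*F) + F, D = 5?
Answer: -7130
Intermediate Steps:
B(W) = -9 + W (B(W) = (5 + W) - 14 = -9 + W)
v(F) = F² - 58*F
c = -2
c*((B(-34) + v(36)) + 4400) = -2*(((-9 - 34) + 36*(-58 + 36)) + 4400) = -2*((-43 + 36*(-22)) + 4400) = -2*((-43 - 792) + 4400) = -2*(-835 + 4400) = -2*3565 = -7130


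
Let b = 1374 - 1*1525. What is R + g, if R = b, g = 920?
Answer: 769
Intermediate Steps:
b = -151 (b = 1374 - 1525 = -151)
R = -151
R + g = -151 + 920 = 769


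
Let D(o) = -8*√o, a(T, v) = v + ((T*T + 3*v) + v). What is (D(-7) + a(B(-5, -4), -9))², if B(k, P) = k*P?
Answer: 125577 - 5680*I*√7 ≈ 1.2558e+5 - 15028.0*I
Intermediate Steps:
B(k, P) = P*k
a(T, v) = T² + 5*v (a(T, v) = v + ((T² + 3*v) + v) = v + (T² + 4*v) = T² + 5*v)
(D(-7) + a(B(-5, -4), -9))² = (-8*I*√7 + ((-4*(-5))² + 5*(-9)))² = (-8*I*√7 + (20² - 45))² = (-8*I*√7 + (400 - 45))² = (-8*I*√7 + 355)² = (355 - 8*I*√7)²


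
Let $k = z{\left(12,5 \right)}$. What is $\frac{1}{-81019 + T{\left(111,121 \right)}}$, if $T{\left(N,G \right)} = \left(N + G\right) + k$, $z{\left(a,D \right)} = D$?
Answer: $- \frac{1}{80782} \approx -1.2379 \cdot 10^{-5}$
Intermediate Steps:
$k = 5$
$T{\left(N,G \right)} = 5 + G + N$ ($T{\left(N,G \right)} = \left(N + G\right) + 5 = \left(G + N\right) + 5 = 5 + G + N$)
$\frac{1}{-81019 + T{\left(111,121 \right)}} = \frac{1}{-81019 + \left(5 + 121 + 111\right)} = \frac{1}{-81019 + 237} = \frac{1}{-80782} = - \frac{1}{80782}$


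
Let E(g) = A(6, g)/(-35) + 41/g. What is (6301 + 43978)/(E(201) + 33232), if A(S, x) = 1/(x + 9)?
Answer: 8253297850/5455066261 ≈ 1.5130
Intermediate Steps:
A(S, x) = 1/(9 + x)
E(g) = 41/g - 1/(35*(9 + g)) (E(g) = 1/((9 + g)*(-35)) + 41/g = -1/35/(9 + g) + 41/g = -1/(35*(9 + g)) + 41/g = 41/g - 1/(35*(9 + g)))
(6301 + 43978)/(E(201) + 33232) = (6301 + 43978)/((3/35)*(4305 + 478*201)/(201*(9 + 201)) + 33232) = 50279/((3/35)*(1/201)*(4305 + 96078)/210 + 33232) = 50279/((3/35)*(1/201)*(1/210)*100383 + 33232) = 50279/(33461/164150 + 33232) = 50279/(5455066261/164150) = 50279*(164150/5455066261) = 8253297850/5455066261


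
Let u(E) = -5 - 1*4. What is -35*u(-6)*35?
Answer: 11025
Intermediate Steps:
u(E) = -9 (u(E) = -5 - 4 = -9)
-35*u(-6)*35 = -35*(-9)*35 = 315*35 = 11025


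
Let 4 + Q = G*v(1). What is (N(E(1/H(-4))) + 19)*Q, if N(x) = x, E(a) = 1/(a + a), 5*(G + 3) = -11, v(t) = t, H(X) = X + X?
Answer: -138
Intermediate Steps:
H(X) = 2*X
G = -26/5 (G = -3 + (1/5)*(-11) = -3 - 11/5 = -26/5 ≈ -5.2000)
E(a) = 1/(2*a)
Q = -46/5 (Q = -4 - 26/5*1 = -4 - 26/5 = -46/5 ≈ -9.2000)
(N(E(1/H(-4))) + 19)*Q = (1/(2*(1/(2*(-4)))) + 19)*(-46/5) = (1/(2*(1/(-8))) + 19)*(-46/5) = (1/(2*(-1/8)) + 19)*(-46/5) = ((1/2)*(-8) + 19)*(-46/5) = (-4 + 19)*(-46/5) = 15*(-46/5) = -138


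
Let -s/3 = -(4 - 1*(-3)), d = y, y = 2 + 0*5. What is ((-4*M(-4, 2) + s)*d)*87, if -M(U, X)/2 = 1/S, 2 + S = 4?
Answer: 4350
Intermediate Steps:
S = 2 (S = -2 + 4 = 2)
M(U, X) = -1 (M(U, X) = -2/2 = -2*1/2 = -1)
y = 2 (y = 2 + 0 = 2)
d = 2
s = 21 (s = -(-3)*(4 - 1*(-3)) = -(-3)*(4 + 3) = -(-3)*7 = -3*(-7) = 21)
((-4*M(-4, 2) + s)*d)*87 = ((-4*(-1) + 21)*2)*87 = ((4 + 21)*2)*87 = (25*2)*87 = 50*87 = 4350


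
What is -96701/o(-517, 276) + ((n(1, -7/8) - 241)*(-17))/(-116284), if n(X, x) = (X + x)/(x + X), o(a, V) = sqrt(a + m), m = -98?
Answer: -1020/29071 + 96701*I*sqrt(615)/615 ≈ -0.035087 + 3899.4*I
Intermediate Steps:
o(a, V) = sqrt(-98 + a) (o(a, V) = sqrt(a - 98) = sqrt(-98 + a))
n(X, x) = 1 (n(X, x) = (X + x)/(X + x) = 1)
-96701/o(-517, 276) + ((n(1, -7/8) - 241)*(-17))/(-116284) = -96701/sqrt(-98 - 517) + ((1 - 241)*(-17))/(-116284) = -96701*(-I*sqrt(615)/615) - 240*(-17)*(-1/116284) = -96701*(-I*sqrt(615)/615) + 4080*(-1/116284) = -(-96701)*I*sqrt(615)/615 - 1020/29071 = 96701*I*sqrt(615)/615 - 1020/29071 = -1020/29071 + 96701*I*sqrt(615)/615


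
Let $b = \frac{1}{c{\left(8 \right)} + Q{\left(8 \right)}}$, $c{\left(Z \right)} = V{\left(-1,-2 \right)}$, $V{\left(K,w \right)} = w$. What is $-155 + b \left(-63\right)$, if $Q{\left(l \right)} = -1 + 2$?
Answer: $-92$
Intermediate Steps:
$c{\left(Z \right)} = -2$
$Q{\left(l \right)} = 1$
$b = -1$ ($b = \frac{1}{-2 + 1} = \frac{1}{-1} = -1$)
$-155 + b \left(-63\right) = -155 - -63 = -155 + 63 = -92$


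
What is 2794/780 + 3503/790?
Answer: 24698/3081 ≈ 8.0162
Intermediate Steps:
2794/780 + 3503/790 = 2794*(1/780) + 3503*(1/790) = 1397/390 + 3503/790 = 24698/3081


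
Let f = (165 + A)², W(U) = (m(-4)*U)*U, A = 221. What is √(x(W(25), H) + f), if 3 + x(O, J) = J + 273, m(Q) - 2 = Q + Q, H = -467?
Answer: √148799 ≈ 385.74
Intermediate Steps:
m(Q) = 2 + 2*Q (m(Q) = 2 + (Q + Q) = 2 + 2*Q)
W(U) = -6*U² (W(U) = ((2 + 2*(-4))*U)*U = ((2 - 8)*U)*U = (-6*U)*U = -6*U²)
x(O, J) = 270 + J (x(O, J) = -3 + (J + 273) = -3 + (273 + J) = 270 + J)
f = 148996 (f = (165 + 221)² = 386² = 148996)
√(x(W(25), H) + f) = √((270 - 467) + 148996) = √(-197 + 148996) = √148799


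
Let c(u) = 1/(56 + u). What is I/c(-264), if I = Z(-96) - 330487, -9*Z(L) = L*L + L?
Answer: 206856208/3 ≈ 6.8952e+7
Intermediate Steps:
Z(L) = -L/9 - L²/9 (Z(L) = -(L*L + L)/9 = -(L² + L)/9 = -(L + L²)/9 = -L/9 - L²/9)
I = -994501/3 (I = -⅑*(-96)*(1 - 96) - 330487 = -⅑*(-96)*(-95) - 330487 = -3040/3 - 330487 = -994501/3 ≈ -3.3150e+5)
I/c(-264) = -994501/(3*(1/(56 - 264))) = -994501/(3*(1/(-208))) = -994501/(3*(-1/208)) = -994501/3*(-208) = 206856208/3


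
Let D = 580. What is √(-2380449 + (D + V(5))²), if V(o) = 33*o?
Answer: 4*I*√114089 ≈ 1351.1*I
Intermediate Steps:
√(-2380449 + (D + V(5))²) = √(-2380449 + (580 + 33*5)²) = √(-2380449 + (580 + 165)²) = √(-2380449 + 745²) = √(-2380449 + 555025) = √(-1825424) = 4*I*√114089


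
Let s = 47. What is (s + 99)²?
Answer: 21316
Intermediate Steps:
(s + 99)² = (47 + 99)² = 146² = 21316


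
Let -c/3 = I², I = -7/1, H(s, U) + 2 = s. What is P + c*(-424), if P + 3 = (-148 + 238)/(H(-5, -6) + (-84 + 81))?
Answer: 62316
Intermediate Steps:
H(s, U) = -2 + s
I = -7 (I = -7*1 = -7)
c = -147 (c = -3*(-7)² = -3*49 = -147)
P = -12 (P = -3 + (-148 + 238)/((-2 - 5) + (-84 + 81)) = -3 + 90/(-7 - 3) = -3 + 90/(-10) = -3 + 90*(-⅒) = -3 - 9 = -12)
P + c*(-424) = -12 - 147*(-424) = -12 + 62328 = 62316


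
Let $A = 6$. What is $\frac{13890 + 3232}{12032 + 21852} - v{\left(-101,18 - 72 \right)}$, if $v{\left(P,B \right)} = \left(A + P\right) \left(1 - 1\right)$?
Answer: $\frac{8561}{16942} \approx 0.50531$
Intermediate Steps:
$v{\left(P,B \right)} = 0$ ($v{\left(P,B \right)} = \left(6 + P\right) \left(1 - 1\right) = \left(6 + P\right) 0 = 0$)
$\frac{13890 + 3232}{12032 + 21852} - v{\left(-101,18 - 72 \right)} = \frac{13890 + 3232}{12032 + 21852} - 0 = \frac{17122}{33884} + 0 = 17122 \cdot \frac{1}{33884} + 0 = \frac{8561}{16942} + 0 = \frac{8561}{16942}$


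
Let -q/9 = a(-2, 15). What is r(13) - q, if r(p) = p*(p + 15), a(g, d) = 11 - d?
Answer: 328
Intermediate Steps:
q = 36 (q = -9*(11 - 1*15) = -9*(11 - 15) = -9*(-4) = 36)
r(p) = p*(15 + p)
r(13) - q = 13*(15 + 13) - 1*36 = 13*28 - 36 = 364 - 36 = 328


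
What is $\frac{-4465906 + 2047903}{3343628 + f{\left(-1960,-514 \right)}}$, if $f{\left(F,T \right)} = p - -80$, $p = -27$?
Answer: $- \frac{2418003}{3343681} \approx -0.72316$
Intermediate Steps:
$f{\left(F,T \right)} = 53$ ($f{\left(F,T \right)} = -27 - -80 = -27 + 80 = 53$)
$\frac{-4465906 + 2047903}{3343628 + f{\left(-1960,-514 \right)}} = \frac{-4465906 + 2047903}{3343628 + 53} = - \frac{2418003}{3343681}$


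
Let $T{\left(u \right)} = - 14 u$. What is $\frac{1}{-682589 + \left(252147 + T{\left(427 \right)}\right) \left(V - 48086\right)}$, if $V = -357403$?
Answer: $- \frac{1}{99819504230} \approx -1.0018 \cdot 10^{-11}$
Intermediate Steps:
$\frac{1}{-682589 + \left(252147 + T{\left(427 \right)}\right) \left(V - 48086\right)} = \frac{1}{-682589 + \left(252147 - 5978\right) \left(-357403 - 48086\right)} = \frac{1}{-682589 + \left(252147 - 5978\right) \left(-405489\right)} = \frac{1}{-682589 + 246169 \left(-405489\right)} = \frac{1}{-682589 - 99818821641} = \frac{1}{-99819504230} = - \frac{1}{99819504230}$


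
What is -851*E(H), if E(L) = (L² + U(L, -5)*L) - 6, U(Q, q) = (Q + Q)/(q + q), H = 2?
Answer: 11914/5 ≈ 2382.8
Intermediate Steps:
U(Q, q) = Q/q (U(Q, q) = (2*Q)/((2*q)) = (2*Q)*(1/(2*q)) = Q/q)
E(L) = -6 + 4*L²/5 (E(L) = (L² + (L/(-5))*L) - 6 = (L² + (L*(-⅕))*L) - 6 = (L² + (-L/5)*L) - 6 = (L² - L²/5) - 6 = 4*L²/5 - 6 = -6 + 4*L²/5)
-851*E(H) = -851*(-6 + (⅘)*2²) = -851*(-6 + (⅘)*4) = -851*(-6 + 16/5) = -851*(-14/5) = 11914/5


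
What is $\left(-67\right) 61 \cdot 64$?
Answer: $-261568$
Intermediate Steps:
$\left(-67\right) 61 \cdot 64 = \left(-4087\right) 64 = -261568$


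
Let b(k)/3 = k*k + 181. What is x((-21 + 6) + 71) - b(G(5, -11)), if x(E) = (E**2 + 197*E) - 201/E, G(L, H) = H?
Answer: 742471/56 ≈ 13258.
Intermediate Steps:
b(k) = 543 + 3*k**2 (b(k) = 3*(k*k + 181) = 3*(k**2 + 181) = 3*(181 + k**2) = 543 + 3*k**2)
x(E) = E**2 - 201/E + 197*E
x((-21 + 6) + 71) - b(G(5, -11)) = (-201 + ((-21 + 6) + 71)**2*(197 + ((-21 + 6) + 71)))/((-21 + 6) + 71) - (543 + 3*(-11)**2) = (-201 + (-15 + 71)**2*(197 + (-15 + 71)))/(-15 + 71) - (543 + 3*121) = (-201 + 56**2*(197 + 56))/56 - (543 + 363) = (-201 + 3136*253)/56 - 1*906 = (-201 + 793408)/56 - 906 = (1/56)*793207 - 906 = 793207/56 - 906 = 742471/56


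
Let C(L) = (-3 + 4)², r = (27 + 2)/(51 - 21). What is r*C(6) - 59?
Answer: -1741/30 ≈ -58.033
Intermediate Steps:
r = 29/30 ≈ 0.96667
C(L) = 1 (C(L) = 1² = 1)
r*C(6) - 59 = (29/30)*1 - 59 = 29/30 - 59 = -1741/30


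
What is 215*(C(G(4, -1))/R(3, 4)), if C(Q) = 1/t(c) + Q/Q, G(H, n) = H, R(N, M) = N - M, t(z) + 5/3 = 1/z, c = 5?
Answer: -1505/22 ≈ -68.409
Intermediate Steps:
t(z) = -5/3 + 1/z
C(Q) = 7/22 (C(Q) = 1/(-5/3 + 1/5) + Q/Q = 1/(-5/3 + ⅕) + 1 = 1/(-22/15) + 1 = 1*(-15/22) + 1 = -15/22 + 1 = 7/22)
215*(C(G(4, -1))/R(3, 4)) = 215*(7/(22*(3 - 1*4))) = 215*(7/(22*(3 - 4))) = 215*((7/22)/(-1)) = 215*((7/22)*(-1)) = 215*(-7/22) = -1505/22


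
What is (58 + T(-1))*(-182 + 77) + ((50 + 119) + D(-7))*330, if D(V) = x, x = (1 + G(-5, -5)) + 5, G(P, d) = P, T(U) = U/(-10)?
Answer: 99999/2 ≈ 50000.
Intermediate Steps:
T(U) = -U/10 (T(U) = U*(-⅒) = -U/10)
x = 1 (x = (1 - 5) + 5 = -4 + 5 = 1)
D(V) = 1
(58 + T(-1))*(-182 + 77) + ((50 + 119) + D(-7))*330 = (58 - ⅒*(-1))*(-182 + 77) + ((50 + 119) + 1)*330 = (58 + ⅒)*(-105) + (169 + 1)*330 = (581/10)*(-105) + 170*330 = -12201/2 + 56100 = 99999/2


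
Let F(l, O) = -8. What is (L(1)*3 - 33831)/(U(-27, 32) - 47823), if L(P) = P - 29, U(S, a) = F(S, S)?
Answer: 4845/6833 ≈ 0.70906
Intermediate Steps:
U(S, a) = -8
L(P) = -29 + P
(L(1)*3 - 33831)/(U(-27, 32) - 47823) = ((-29 + 1)*3 - 33831)/(-8 - 47823) = (-28*3 - 33831)/(-47831) = (-84 - 33831)*(-1/47831) = -33915*(-1/47831) = 4845/6833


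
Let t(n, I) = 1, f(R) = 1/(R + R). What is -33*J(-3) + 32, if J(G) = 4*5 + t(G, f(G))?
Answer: -661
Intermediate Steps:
f(R) = 1/(2*R)
J(G) = 21 (J(G) = 4*5 + 1 = 20 + 1 = 21)
-33*J(-3) + 32 = -33*21 + 32 = -693 + 32 = -661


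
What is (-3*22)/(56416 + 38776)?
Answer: -33/47596 ≈ -0.00069334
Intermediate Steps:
(-3*22)/(56416 + 38776) = -66/95192 = -66*1/95192 = -33/47596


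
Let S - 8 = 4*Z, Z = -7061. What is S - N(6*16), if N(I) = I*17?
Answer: -29868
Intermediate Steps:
N(I) = 17*I
S = -28236 (S = 8 + 4*(-7061) = 8 - 28244 = -28236)
S - N(6*16) = -28236 - 17*6*16 = -28236 - 17*96 = -28236 - 1*1632 = -28236 - 1632 = -29868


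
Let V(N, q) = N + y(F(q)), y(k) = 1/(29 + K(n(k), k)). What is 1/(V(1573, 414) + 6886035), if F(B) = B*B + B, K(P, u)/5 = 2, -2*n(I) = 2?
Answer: 39/268616713 ≈ 1.4519e-7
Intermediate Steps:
n(I) = -1 (n(I) = -½*2 = -1)
K(P, u) = 10 (K(P, u) = 5*2 = 10)
F(B) = B + B² (F(B) = B² + B = B + B²)
y(k) = 1/39 (y(k) = 1/(29 + 10) = 1/39)
V(N, q) = 1/39 + N (V(N, q) = N + 1/39 = 1/39 + N)
1/(V(1573, 414) + 6886035) = 1/((1/39 + 1573) + 6886035) = 1/(61348/39 + 6886035) = 1/(268616713/39) = 39/268616713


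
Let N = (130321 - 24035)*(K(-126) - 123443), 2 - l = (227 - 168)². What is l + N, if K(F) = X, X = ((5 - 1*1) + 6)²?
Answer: -13109637577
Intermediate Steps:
X = 100 (X = ((5 - 1) + 6)² = (4 + 6)² = 10² = 100)
l = -3479 (l = 2 - (227 - 168)² = 2 - 1*59² = 2 - 1*3481 = 2 - 3481 = -3479)
K(F) = 100
N = -13109634098 (N = (130321 - 24035)*(100 - 123443) = 106286*(-123343) = -13109634098)
l + N = -3479 - 13109634098 = -13109637577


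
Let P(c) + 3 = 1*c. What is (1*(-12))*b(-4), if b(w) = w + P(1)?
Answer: 72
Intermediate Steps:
P(c) = -3 + c (P(c) = -3 + 1*c = -3 + c)
b(w) = -2 + w (b(w) = w + (-3 + 1) = w - 2 = -2 + w)
(1*(-12))*b(-4) = (1*(-12))*(-2 - 4) = -12*(-6) = 72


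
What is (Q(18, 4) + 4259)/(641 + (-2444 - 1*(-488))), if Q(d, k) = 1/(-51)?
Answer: -217208/67065 ≈ -3.2388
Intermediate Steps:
Q(d, k) = -1/51
(Q(18, 4) + 4259)/(641 + (-2444 - 1*(-488))) = (-1/51 + 4259)/(641 + (-2444 - 1*(-488))) = 217208/(51*(641 + (-2444 + 488))) = 217208/(51*(641 - 1956)) = (217208/51)/(-1315) = (217208/51)*(-1/1315) = -217208/67065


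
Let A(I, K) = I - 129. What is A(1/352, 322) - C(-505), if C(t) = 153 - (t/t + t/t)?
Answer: -98559/352 ≈ -280.00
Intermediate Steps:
A(I, K) = -129 + I
C(t) = 151 (C(t) = 153 - (1 + 1) = 153 - 1*2 = 153 - 2 = 151)
A(1/352, 322) - C(-505) = (-129 + 1/352) - 1*151 = (-129 + 1/352) - 151 = -45407/352 - 151 = -98559/352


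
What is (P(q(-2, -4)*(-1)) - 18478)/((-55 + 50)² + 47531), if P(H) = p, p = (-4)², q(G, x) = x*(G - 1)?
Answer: -3077/7926 ≈ -0.38822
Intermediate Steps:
q(G, x) = x*(-1 + G)
p = 16
P(H) = 16
(P(q(-2, -4)*(-1)) - 18478)/((-55 + 50)² + 47531) = (16 - 18478)/((-55 + 50)² + 47531) = -18462/((-5)² + 47531) = -18462/(25 + 47531) = -18462/47556 = -18462*1/47556 = -3077/7926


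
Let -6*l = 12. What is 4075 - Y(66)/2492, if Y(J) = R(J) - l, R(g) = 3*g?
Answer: 2538675/623 ≈ 4074.9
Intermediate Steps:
l = -2 (l = -⅙*12 = -2)
Y(J) = 2 + 3*J (Y(J) = 3*J - 1*(-2) = 3*J + 2 = 2 + 3*J)
4075 - Y(66)/2492 = 4075 - (2 + 3*66)/2492 = 4075 - (2 + 198)/2492 = 4075 - 200/2492 = 4075 - 1*50/623 = 4075 - 50/623 = 2538675/623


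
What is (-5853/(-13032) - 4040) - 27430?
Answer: -136703729/4344 ≈ -31470.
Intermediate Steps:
(-5853/(-13032) - 4040) - 27430 = (-5853*(-1/13032) - 4040) - 27430 = (1951/4344 - 4040) - 27430 = -17547809/4344 - 27430 = -136703729/4344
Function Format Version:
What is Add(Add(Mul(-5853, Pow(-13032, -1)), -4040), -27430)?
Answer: Rational(-136703729, 4344) ≈ -31470.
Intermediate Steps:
Add(Add(Mul(-5853, Pow(-13032, -1)), -4040), -27430) = Add(Add(Mul(-5853, Rational(-1, 13032)), -4040), -27430) = Add(Add(Rational(1951, 4344), -4040), -27430) = Add(Rational(-17547809, 4344), -27430) = Rational(-136703729, 4344)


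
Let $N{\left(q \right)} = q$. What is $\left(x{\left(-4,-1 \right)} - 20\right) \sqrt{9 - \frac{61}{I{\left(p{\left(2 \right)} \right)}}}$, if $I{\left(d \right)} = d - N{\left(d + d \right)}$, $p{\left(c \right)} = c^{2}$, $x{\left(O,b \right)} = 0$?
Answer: $- 10 \sqrt{97} \approx -98.489$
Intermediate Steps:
$I{\left(d \right)} = - d$ ($I{\left(d \right)} = d - \left(d + d\right) = d - 2 d = - d$)
$\left(x{\left(-4,-1 \right)} - 20\right) \sqrt{9 - \frac{61}{I{\left(p{\left(2 \right)} \right)}}} = \left(0 - 20\right) \sqrt{9 - \frac{61}{\left(-1\right) 2^{2}}} = - 20 \sqrt{9 - \frac{61}{\left(-1\right) 4}} = - 20 \sqrt{9 - \frac{61}{-4}} = - 20 \sqrt{9 - - \frac{61}{4}} = - 20 \sqrt{9 + \frac{61}{4}} = - 20 \sqrt{\frac{97}{4}} = - 20 \frac{\sqrt{97}}{2} = - 10 \sqrt{97}$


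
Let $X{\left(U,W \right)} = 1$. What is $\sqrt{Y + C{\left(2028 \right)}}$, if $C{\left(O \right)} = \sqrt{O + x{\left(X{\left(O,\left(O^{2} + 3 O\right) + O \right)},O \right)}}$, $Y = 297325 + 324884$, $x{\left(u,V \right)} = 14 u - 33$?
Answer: $\sqrt{622209 + 7 \sqrt{41}} \approx 788.83$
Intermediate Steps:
$x{\left(u,V \right)} = -33 + 14 u$
$Y = 622209$
$C{\left(O \right)} = \sqrt{-19 + O}$ ($C{\left(O \right)} = \sqrt{O + \left(-33 + 14 \cdot 1\right)} = \sqrt{O + \left(-33 + 14\right)} = \sqrt{O - 19} = \sqrt{-19 + O}$)
$\sqrt{Y + C{\left(2028 \right)}} = \sqrt{622209 + \sqrt{-19 + 2028}} = \sqrt{622209 + \sqrt{2009}} = \sqrt{622209 + 7 \sqrt{41}}$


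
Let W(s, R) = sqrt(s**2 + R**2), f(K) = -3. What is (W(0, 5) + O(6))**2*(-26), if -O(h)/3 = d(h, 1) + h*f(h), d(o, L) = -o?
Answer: -154154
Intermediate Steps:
W(s, R) = sqrt(R**2 + s**2)
O(h) = 12*h (O(h) = -3*(-h + h*(-3)) = -3*(-h - 3*h) = -(-12)*h = 12*h)
(W(0, 5) + O(6))**2*(-26) = (sqrt(5**2 + 0**2) + 12*6)**2*(-26) = (sqrt(25 + 0) + 72)**2*(-26) = (sqrt(25) + 72)**2*(-26) = (5 + 72)**2*(-26) = 77**2*(-26) = 5929*(-26) = -154154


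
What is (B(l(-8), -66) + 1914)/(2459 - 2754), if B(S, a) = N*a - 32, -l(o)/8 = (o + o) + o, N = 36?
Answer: 494/295 ≈ 1.6746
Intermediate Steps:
l(o) = -24*o (l(o) = -8*((o + o) + o) = -8*(2*o + o) = -24*o)
B(S, a) = -32 + 36*a (B(S, a) = 36*a - 32 = -32 + 36*a)
(B(l(-8), -66) + 1914)/(2459 - 2754) = ((-32 + 36*(-66)) + 1914)/(2459 - 2754) = ((-32 - 2376) + 1914)/(-295) = (-2408 + 1914)*(-1/295) = -494*(-1/295) = 494/295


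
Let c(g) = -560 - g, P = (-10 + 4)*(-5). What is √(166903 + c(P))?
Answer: √166313 ≈ 407.81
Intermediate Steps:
P = 30 (P = -6*(-5) = 30)
√(166903 + c(P)) = √(166903 + (-560 - 1*30)) = √(166903 + (-560 - 30)) = √(166903 - 590) = √166313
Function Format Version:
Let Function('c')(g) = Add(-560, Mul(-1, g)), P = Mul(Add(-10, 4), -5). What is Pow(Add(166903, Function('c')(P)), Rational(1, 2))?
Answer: Pow(166313, Rational(1, 2)) ≈ 407.81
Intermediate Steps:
P = 30 (P = Mul(-6, -5) = 30)
Pow(Add(166903, Function('c')(P)), Rational(1, 2)) = Pow(Add(166903, Add(-560, Mul(-1, 30))), Rational(1, 2)) = Pow(Add(166903, Add(-560, -30)), Rational(1, 2)) = Pow(Add(166903, -590), Rational(1, 2)) = Pow(166313, Rational(1, 2))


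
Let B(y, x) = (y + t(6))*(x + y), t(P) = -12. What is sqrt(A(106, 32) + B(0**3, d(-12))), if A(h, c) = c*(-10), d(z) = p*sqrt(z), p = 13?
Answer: 2*sqrt(-80 - 78*I*sqrt(3)) ≈ 12.41 - 21.772*I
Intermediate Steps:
d(z) = 13*sqrt(z)
A(h, c) = -10*c
B(y, x) = (-12 + y)*(x + y) (B(y, x) = (y - 12)*(x + y) = (-12 + y)*(x + y))
sqrt(A(106, 32) + B(0**3, d(-12))) = sqrt(-10*32 + ((0**3)**2 - 156*sqrt(-12) - 12*0**3 + (13*sqrt(-12))*0**3)) = sqrt(-320 + (0**2 - 156*2*I*sqrt(3) - 12*0 + (13*(2*I*sqrt(3)))*0)) = sqrt(-320 + (0 - 312*I*sqrt(3) + 0 + (26*I*sqrt(3))*0)) = sqrt(-320 + (0 - 312*I*sqrt(3) + 0 + 0)) = sqrt(-320 - 312*I*sqrt(3))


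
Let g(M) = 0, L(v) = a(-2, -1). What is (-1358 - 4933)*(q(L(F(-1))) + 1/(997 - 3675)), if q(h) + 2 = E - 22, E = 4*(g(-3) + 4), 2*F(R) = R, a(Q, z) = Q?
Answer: 134784675/2678 ≈ 50330.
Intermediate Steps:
F(R) = R/2
L(v) = -2
E = 16 (E = 4*(0 + 4) = 4*4 = 16)
q(h) = -8 (q(h) = -2 + (16 - 22) = -2 - 6 = -8)
(-1358 - 4933)*(q(L(F(-1))) + 1/(997 - 3675)) = (-1358 - 4933)*(-8 + 1/(997 - 3675)) = -6291*(-8 + 1/(-2678)) = -6291*(-8 - 1/2678) = -6291*(-21425/2678) = 134784675/2678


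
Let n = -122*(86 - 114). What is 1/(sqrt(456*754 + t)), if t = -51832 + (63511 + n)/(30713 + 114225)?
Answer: sqrt(6133892606522774)/42320803423 ≈ 0.0018506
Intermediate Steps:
n = 3416 (n = -122*(-28) = 3416)
t = -7512359489/144938 (t = -51832 + (63511 + 3416)/(30713 + 114225) = -51832 + 66927/144938 = -7512359489/144938 ≈ -51832.)
1/(sqrt(456*754 + t)) = 1/(sqrt(456*754 - 7512359489/144938)) = 1/(sqrt(343824 - 7512359489/144938)) = 1/(sqrt(42320803423/144938)) = 1/(sqrt(6133892606522774)/144938) = sqrt(6133892606522774)/42320803423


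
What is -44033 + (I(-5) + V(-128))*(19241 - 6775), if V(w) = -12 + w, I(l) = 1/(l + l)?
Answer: -8952598/5 ≈ -1.7905e+6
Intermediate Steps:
I(l) = 1/(2*l)
-44033 + (I(-5) + V(-128))*(19241 - 6775) = -44033 + ((1/2)/(-5) + (-12 - 128))*(19241 - 6775) = -44033 + ((1/2)*(-1/5) - 140)*12466 = -44033 + (-1/10 - 140)*12466 = -44033 - 1401/10*12466 = -44033 - 8732433/5 = -8952598/5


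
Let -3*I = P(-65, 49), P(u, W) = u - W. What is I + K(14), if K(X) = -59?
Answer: -21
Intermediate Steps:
I = 38 (I = -(-65 - 1*49)/3 = -(-65 - 49)/3 = -⅓*(-114) = 38)
I + K(14) = 38 - 59 = -21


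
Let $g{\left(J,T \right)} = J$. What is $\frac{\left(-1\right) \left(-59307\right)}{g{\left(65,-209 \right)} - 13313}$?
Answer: $- \frac{19769}{4416} \approx -4.4767$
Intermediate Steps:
$\frac{\left(-1\right) \left(-59307\right)}{g{\left(65,-209 \right)} - 13313} = \frac{\left(-1\right) \left(-59307\right)}{65 - 13313} = \frac{59307}{65 - 13313} = \frac{59307}{-13248} = 59307 \left(- \frac{1}{13248}\right) = - \frac{19769}{4416}$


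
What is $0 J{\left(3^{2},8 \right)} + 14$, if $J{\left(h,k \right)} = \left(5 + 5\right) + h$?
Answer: $14$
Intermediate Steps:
$J{\left(h,k \right)} = 10 + h$
$0 J{\left(3^{2},8 \right)} + 14 = 0 \left(10 + 3^{2}\right) + 14 = 0 \left(10 + 9\right) + 14 = 0 \cdot 19 + 14 = 0 + 14 = 14$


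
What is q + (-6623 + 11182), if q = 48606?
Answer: 53165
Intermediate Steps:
q + (-6623 + 11182) = 48606 + (-6623 + 11182) = 48606 + 4559 = 53165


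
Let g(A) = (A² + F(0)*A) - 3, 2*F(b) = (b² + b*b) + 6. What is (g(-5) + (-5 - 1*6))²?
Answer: 16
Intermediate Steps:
F(b) = 3 + b² (F(b) = ((b² + b*b) + 6)/2 = ((b² + b²) + 6)/2 = (2*b² + 6)/2 = (6 + 2*b²)/2 = 3 + b²)
g(A) = -3 + A² + 3*A (g(A) = (A² + (3 + 0²)*A) - 3 = (A² + (3 + 0)*A) - 3 = (A² + 3*A) - 3 = -3 + A² + 3*A)
(g(-5) + (-5 - 1*6))² = ((-3 + (-5)² + 3*(-5)) + (-5 - 1*6))² = ((-3 + 25 - 15) + (-5 - 6))² = (7 - 11)² = (-4)² = 16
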